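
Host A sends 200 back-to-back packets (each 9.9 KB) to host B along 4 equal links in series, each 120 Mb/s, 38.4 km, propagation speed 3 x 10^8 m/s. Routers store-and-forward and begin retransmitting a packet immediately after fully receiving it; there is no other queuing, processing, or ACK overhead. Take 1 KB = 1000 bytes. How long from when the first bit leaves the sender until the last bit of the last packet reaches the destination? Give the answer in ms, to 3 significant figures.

134 ms

Per-hop transmission t_tx = L/R = 79200/120000000 = 0.66 ms.
Per-hop propagation t_prop = 38400/300000000 = 0.128 ms.
Pipeline fill: first packet needs 4·t_tx to clear all hops; remaining 199 packets each add one t_tx.
Total = (4+200-1)·t_tx + 4·t_prop = 203·0.66 + 4·0.128 = 134 ms.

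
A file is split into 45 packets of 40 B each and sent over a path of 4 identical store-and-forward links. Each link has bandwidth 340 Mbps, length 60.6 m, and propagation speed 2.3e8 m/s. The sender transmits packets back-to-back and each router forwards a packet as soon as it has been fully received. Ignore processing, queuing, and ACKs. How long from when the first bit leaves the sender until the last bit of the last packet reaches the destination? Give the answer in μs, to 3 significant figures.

46.2 μs

Per-hop transmission t_tx = L/R = 320/340000000 = 0.941176 μs.
Per-hop propagation t_prop = 60.6/2.3e+08 = 0.263478 μs.
Pipeline fill: first packet needs 4·t_tx to clear all hops; remaining 44 packets each add one t_tx.
Total = (4+45-1)·t_tx + 4·t_prop = 48·0.941176 + 4·0.263478 = 46.2 μs.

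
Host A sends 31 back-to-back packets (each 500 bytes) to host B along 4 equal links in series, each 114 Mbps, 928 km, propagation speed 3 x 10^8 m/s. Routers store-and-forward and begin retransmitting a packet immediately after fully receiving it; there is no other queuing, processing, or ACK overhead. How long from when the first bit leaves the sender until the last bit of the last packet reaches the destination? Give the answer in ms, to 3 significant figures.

13.6 ms

Per-hop transmission t_tx = L/R = 4000/114000000 = 0.0350877 ms.
Per-hop propagation t_prop = 928000/300000000 = 3.09333 ms.
Pipeline fill: first packet needs 4·t_tx to clear all hops; remaining 30 packets each add one t_tx.
Total = (4+31-1)·t_tx + 4·t_prop = 34·0.0350877 + 4·3.09333 = 13.6 ms.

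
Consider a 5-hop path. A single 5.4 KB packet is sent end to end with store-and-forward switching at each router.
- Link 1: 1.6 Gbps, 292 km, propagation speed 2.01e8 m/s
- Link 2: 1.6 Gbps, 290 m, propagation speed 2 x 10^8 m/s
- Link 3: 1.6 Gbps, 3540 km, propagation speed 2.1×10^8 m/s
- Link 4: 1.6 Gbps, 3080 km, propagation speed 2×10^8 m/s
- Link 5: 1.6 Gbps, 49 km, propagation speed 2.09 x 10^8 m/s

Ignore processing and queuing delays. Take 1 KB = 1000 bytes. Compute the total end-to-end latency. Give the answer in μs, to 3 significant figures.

34100 μs

L = 43200 bits.
Transmission delay per hop = L/R = 43200/1600000000 = 27 μs; 5 hops → 135 μs.
Propagation delays (d/s per hop): 1452.74, 1.45, 16857.1, 15400, 234.45 μs; sum = 33945.8 μs.
End-to-end = 34100 μs.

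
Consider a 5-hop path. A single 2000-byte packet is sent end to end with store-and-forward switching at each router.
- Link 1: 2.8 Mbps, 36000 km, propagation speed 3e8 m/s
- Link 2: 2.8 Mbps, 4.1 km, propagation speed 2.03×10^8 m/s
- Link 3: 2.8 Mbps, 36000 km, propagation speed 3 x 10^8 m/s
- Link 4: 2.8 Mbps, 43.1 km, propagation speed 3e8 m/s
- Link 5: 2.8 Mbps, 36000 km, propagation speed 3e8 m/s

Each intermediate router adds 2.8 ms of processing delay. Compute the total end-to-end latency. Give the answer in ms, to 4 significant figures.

L = 2000 × 8 = 16000 bits.
Transmission delay per hop = L/R = 16000/2800000 = 5.71429 ms; 5 hops → 28.5714 ms.
Propagation delays (d/s per hop): 120, 0.020197, 120, 0.143667, 120 ms; sum = 360.164 ms.
Processing at 4 router(s): 4 × 2.8 ms = 11.2 ms.
End-to-end = 399.9 ms.

399.9 ms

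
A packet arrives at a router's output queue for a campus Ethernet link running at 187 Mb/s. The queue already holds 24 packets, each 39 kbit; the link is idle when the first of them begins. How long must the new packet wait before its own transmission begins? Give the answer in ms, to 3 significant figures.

5.01 ms

Each queued packet: L/R = 39000/187000000 = 0.208556 ms.
24 queued → 5.00535 ms.
Queuing delay = 5.01 ms.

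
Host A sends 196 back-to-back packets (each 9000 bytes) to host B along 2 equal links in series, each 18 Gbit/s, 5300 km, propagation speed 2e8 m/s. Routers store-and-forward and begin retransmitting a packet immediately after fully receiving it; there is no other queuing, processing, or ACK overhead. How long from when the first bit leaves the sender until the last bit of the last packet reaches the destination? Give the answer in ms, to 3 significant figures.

Per-hop transmission t_tx = L/R = 72000/18000000000 = 0.004 ms.
Per-hop propagation t_prop = 5300000/200000000 = 26.5 ms.
Pipeline fill: first packet needs 2·t_tx to clear all hops; remaining 195 packets each add one t_tx.
Total = (2+196-1)·t_tx + 2·t_prop = 197·0.004 + 2·26.5 = 53.8 ms.

53.8 ms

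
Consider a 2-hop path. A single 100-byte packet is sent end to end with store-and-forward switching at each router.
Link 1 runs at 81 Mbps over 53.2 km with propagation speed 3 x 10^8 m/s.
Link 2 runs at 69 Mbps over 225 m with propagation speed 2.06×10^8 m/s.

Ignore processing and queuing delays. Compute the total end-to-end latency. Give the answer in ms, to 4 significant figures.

0.1999 ms

L = 100 × 8 = 800 bits.
Transmission delays (L/R per hop): 0.00987654, 0.0115942 ms; sum = 0.0214707 ms.
Propagation delays (d/s per hop): 0.177333, 0.00109223 ms; sum = 0.178426 ms.
End-to-end = 0.1999 ms.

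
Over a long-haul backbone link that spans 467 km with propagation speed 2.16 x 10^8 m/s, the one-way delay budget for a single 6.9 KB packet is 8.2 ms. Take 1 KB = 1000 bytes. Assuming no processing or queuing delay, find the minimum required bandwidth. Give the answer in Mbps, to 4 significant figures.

9.142 Mbps

L = 55200 bits.
Propagation delay = 467000 / 216000000 = 2.16204 ms.
Transmission budget = 8.2 − 2.16204 = 6.03796 ms.
R ≥ L / t_tx = 55200 bits / 0.00603796 s = 9.142 Mbps.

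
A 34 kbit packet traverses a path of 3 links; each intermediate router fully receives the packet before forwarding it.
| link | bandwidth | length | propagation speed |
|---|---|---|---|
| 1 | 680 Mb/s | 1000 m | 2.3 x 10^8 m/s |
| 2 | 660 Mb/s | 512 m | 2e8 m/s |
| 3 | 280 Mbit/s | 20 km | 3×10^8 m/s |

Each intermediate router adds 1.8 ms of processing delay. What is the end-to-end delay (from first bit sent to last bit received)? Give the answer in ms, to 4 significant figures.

L = 34000 bits.
Transmission delays (L/R per hop): 0.05, 0.0515152, 0.121429 ms; sum = 0.222944 ms.
Propagation delays (d/s per hop): 0.00434783, 0.00256, 0.0666667 ms; sum = 0.0735745 ms.
Processing at 2 router(s): 2 × 1.8 ms = 3.6 ms.
End-to-end = 3.897 ms.

3.897 ms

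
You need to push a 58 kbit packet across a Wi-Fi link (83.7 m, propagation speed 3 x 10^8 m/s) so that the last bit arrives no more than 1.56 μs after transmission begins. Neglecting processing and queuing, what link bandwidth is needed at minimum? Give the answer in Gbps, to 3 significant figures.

45.3 Gbps

Propagation delay = 83.7 / 300000000 = 0.279 μs.
Transmission budget = 1.56 − 0.279 = 1.281 μs.
R ≥ L / t_tx = 58000 bits / 1.281e-06 s = 45.3 Gbps.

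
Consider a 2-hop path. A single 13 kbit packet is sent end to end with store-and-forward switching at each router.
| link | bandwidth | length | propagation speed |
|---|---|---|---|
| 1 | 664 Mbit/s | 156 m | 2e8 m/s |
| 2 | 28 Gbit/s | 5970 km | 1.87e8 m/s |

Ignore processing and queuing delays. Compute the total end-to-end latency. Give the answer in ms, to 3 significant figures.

L = 13000 bits.
Transmission delays (L/R per hop): 0.0195783, 0.000464286 ms; sum = 0.0200426 ms.
Propagation delays (d/s per hop): 0.00078, 31.9251 ms; sum = 31.9259 ms.
End-to-end = 31.9 ms.

31.9 ms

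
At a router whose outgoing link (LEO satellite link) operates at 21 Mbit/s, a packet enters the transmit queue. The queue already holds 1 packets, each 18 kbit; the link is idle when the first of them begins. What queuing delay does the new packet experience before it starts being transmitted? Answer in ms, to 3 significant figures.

Each queued packet: L/R = 18000/21000000 = 0.857143 ms.
1 queued → 0.857143 ms.
Queuing delay = 0.857 ms.

0.857 ms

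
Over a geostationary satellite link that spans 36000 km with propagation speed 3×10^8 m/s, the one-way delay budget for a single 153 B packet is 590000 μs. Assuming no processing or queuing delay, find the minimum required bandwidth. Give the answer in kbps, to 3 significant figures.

2.60 kbps

L = 1224 bits.
Propagation delay = 36000000 / 300000000 = 120000 μs.
Transmission budget = 590000 − 120000 = 470000 μs.
R ≥ L / t_tx = 1224 bits / 0.47 s = 2.60 kbps.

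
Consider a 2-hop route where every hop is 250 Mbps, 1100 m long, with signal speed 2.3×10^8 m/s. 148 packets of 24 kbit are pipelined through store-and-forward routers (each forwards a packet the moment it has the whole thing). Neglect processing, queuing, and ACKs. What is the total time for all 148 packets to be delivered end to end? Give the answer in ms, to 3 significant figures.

14.3 ms

Per-hop transmission t_tx = L/R = 24000/250000000 = 0.096 ms.
Per-hop propagation t_prop = 1100/2.3e+08 = 0.00478261 ms.
Pipeline fill: first packet needs 2·t_tx to clear all hops; remaining 147 packets each add one t_tx.
Total = (2+148-1)·t_tx + 2·t_prop = 149·0.096 + 2·0.00478261 = 14.3 ms.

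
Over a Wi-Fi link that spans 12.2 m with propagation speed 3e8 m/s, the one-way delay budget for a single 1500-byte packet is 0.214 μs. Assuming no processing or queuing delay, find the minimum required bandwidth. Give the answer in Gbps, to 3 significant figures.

L = 12000 bits.
Propagation delay = 12.2 / 300000000 = 0.0406667 μs.
Transmission budget = 0.214 − 0.0406667 = 0.173333 μs.
R ≥ L / t_tx = 12000 bits / 1.73333e-07 s = 69.2 Gbps.

69.2 Gbps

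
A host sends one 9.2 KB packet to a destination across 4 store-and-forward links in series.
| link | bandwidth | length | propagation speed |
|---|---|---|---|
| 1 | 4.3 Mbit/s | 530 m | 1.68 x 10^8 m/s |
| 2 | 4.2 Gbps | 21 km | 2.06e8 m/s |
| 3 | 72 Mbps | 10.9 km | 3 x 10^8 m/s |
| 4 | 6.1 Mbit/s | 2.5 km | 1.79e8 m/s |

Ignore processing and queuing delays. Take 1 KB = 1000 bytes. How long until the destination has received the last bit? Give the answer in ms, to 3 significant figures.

L = 73600 bits.
Transmission delays (L/R per hop): 17.1163, 0.0175238, 1.02222, 12.0656 ms; sum = 30.2216 ms.
Propagation delays (d/s per hop): 0.00315476, 0.101942, 0.0363333, 0.0139665 ms; sum = 0.155396 ms.
End-to-end = 30.4 ms.

30.4 ms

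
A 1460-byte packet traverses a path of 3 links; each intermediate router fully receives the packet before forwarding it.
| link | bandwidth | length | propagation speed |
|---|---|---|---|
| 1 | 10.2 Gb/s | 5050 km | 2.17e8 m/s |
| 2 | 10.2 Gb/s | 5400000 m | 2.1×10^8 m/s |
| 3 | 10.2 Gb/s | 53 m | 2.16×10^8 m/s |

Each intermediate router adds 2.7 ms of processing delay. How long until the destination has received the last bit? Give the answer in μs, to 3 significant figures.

54400 μs

L = 1460 × 8 = 11680 bits.
Transmission delay per hop = L/R = 11680/10200000000 = 1.1451 μs; 3 hops → 3.43529 μs.
Propagation delays (d/s per hop): 23271.9, 25714.3, 0.24537 μs; sum = 48986.4 μs.
Processing at 2 router(s): 2 × 2.7 ms = 5400 μs.
End-to-end = 54400 μs.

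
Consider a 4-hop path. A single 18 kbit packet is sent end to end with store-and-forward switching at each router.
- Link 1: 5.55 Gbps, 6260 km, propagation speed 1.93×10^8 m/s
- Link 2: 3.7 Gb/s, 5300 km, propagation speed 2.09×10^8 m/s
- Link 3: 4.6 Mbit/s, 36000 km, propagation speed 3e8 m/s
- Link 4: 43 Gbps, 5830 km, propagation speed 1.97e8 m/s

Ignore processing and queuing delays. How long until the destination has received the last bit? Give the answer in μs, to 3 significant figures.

211000 μs

L = 18000 bits.
Transmission delays (L/R per hop): 3.24324, 4.86486, 3913.04, 0.418605 μs; sum = 3921.57 μs.
Propagation delays (d/s per hop): 32435.2, 25358.9, 120000, 29593.9 μs; sum = 207388 μs.
End-to-end = 211000 μs.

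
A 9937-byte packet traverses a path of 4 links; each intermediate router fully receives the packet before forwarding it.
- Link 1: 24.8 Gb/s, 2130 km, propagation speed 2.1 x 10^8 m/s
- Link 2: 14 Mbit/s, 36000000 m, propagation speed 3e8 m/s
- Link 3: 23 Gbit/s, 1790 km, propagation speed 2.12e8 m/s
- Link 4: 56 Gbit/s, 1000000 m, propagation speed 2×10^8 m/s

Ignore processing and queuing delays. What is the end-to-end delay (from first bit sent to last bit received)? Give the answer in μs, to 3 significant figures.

149000 μs

L = 9937 × 8 = 79496 bits.
Transmission delays (L/R per hop): 3.20548, 5678.29, 3.45635, 1.41957 μs; sum = 5686.37 μs.
Propagation delays (d/s per hop): 10142.9, 120000, 8443.4, 5000 μs; sum = 143586 μs.
End-to-end = 149000 μs.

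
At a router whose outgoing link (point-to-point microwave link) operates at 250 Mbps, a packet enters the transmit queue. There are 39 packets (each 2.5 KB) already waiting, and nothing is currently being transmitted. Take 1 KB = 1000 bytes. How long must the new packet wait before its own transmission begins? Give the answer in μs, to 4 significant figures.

3120 μs

Each queued packet: L/R = 20000/250000000 = 80 μs.
39 queued → 3120 μs.
Queuing delay = 3120 μs.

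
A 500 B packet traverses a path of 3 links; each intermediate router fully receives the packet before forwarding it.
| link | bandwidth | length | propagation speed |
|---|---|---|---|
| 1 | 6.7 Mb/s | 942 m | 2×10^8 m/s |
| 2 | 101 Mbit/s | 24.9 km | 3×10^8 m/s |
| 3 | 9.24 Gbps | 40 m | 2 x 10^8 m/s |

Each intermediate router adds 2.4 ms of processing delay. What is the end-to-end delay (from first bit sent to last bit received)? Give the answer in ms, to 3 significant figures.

5.52 ms

L = 500 × 8 = 4000 bits.
Transmission delays (L/R per hop): 0.597015, 0.039604, 0.0004329 ms; sum = 0.637052 ms.
Propagation delays (d/s per hop): 0.00471, 0.083, 0.0002 ms; sum = 0.08791 ms.
Processing at 2 router(s): 2 × 2.4 ms = 4.8 ms.
End-to-end = 5.52 ms.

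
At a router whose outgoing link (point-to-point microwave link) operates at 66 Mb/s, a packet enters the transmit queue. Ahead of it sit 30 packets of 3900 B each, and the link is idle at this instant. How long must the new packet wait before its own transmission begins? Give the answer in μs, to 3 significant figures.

14200 μs

Each queued packet: L/R = 31200/66000000 = 472.727 μs.
30 queued → 14181.8 μs.
Queuing delay = 14200 μs.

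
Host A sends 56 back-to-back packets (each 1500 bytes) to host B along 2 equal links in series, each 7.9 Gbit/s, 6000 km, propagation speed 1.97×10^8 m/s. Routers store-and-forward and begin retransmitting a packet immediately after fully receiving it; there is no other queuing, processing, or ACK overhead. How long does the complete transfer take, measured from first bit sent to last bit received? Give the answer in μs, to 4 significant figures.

61000 μs

Per-hop transmission t_tx = L/R = 12000/7900000000 = 1.51899 μs.
Per-hop propagation t_prop = 6000000/197000000 = 30456.9 μs.
Pipeline fill: first packet needs 2·t_tx to clear all hops; remaining 55 packets each add one t_tx.
Total = (2+56-1)·t_tx + 2·t_prop = 57·1.51899 + 2·30456.9 = 61000 μs.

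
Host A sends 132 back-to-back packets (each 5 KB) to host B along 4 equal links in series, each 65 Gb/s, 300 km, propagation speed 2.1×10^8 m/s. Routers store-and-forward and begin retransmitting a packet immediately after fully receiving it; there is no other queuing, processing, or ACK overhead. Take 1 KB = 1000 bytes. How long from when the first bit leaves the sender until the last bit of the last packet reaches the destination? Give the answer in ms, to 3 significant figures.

Per-hop transmission t_tx = L/R = 40000/65000000000 = 0.000615385 ms.
Per-hop propagation t_prop = 300000/210000000 = 1.42857 ms.
Pipeline fill: first packet needs 4·t_tx to clear all hops; remaining 131 packets each add one t_tx.
Total = (4+132-1)·t_tx + 4·t_prop = 135·0.000615385 + 4·1.42857 = 5.80 ms.

5.80 ms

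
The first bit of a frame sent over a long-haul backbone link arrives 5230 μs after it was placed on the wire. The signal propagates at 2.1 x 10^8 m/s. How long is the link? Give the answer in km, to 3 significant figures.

d = s × t_prop = 210000000 × 0.00523 = 1100 km.

1100 km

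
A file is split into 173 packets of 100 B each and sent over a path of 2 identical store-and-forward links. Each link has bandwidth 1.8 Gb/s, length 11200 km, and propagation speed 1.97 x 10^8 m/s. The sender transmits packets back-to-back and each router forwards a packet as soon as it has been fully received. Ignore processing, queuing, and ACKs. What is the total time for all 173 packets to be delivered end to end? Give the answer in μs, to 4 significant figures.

Per-hop transmission t_tx = L/R = 800/1800000000 = 0.444444 μs.
Per-hop propagation t_prop = 11200000/197000000 = 56852.8 μs.
Pipeline fill: first packet needs 2·t_tx to clear all hops; remaining 172 packets each add one t_tx.
Total = (2+173-1)·t_tx + 2·t_prop = 174·0.444444 + 2·56852.8 = 113800 μs.

113800 μs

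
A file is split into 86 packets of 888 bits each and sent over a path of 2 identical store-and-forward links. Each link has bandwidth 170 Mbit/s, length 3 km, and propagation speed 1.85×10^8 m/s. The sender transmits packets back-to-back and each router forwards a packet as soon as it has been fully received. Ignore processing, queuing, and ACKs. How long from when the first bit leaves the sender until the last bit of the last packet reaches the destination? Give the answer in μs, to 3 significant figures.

Per-hop transmission t_tx = L/R = 888/170000000 = 5.22353 μs.
Per-hop propagation t_prop = 3000/185000000 = 16.2162 μs.
Pipeline fill: first packet needs 2·t_tx to clear all hops; remaining 85 packets each add one t_tx.
Total = (2+86-1)·t_tx + 2·t_prop = 87·5.22353 + 2·16.2162 = 487 μs.

487 μs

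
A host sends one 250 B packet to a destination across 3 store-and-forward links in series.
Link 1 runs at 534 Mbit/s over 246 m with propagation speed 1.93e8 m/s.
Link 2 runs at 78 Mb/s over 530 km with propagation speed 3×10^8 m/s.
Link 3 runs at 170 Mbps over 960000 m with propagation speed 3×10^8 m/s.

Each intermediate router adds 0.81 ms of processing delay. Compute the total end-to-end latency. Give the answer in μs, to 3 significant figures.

6630 μs

L = 250 × 8 = 2000 bits.
Transmission delays (L/R per hop): 3.74532, 25.641, 11.7647 μs; sum = 41.151 μs.
Propagation delays (d/s per hop): 1.27461, 1766.67, 3200 μs; sum = 4967.94 μs.
Processing at 2 router(s): 2 × 0.81 ms = 1620 μs.
End-to-end = 6630 μs.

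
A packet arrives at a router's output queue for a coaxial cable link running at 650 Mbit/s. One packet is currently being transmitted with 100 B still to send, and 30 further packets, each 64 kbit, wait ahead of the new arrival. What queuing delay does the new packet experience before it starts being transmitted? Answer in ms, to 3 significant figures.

Each queued packet: L/R = 64000/650000000 = 0.0984615 ms.
30 queued → 2.95385 ms.
Plus remaining 800 bits of current packet: 0.00123077 ms.
Queuing delay = 2.96 ms.

2.96 ms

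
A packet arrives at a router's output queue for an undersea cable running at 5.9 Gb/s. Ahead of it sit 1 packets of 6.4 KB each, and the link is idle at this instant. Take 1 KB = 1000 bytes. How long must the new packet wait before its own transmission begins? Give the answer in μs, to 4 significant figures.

8.678 μs

Each queued packet: L/R = 51200/5900000000 = 8.67797 μs.
1 queued → 8.67797 μs.
Queuing delay = 8.678 μs.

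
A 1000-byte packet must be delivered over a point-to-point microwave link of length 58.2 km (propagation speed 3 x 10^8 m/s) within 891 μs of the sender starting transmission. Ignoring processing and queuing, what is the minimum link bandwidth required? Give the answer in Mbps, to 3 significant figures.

L = 8000 bits.
Propagation delay = 58200 / 300000000 = 194 μs.
Transmission budget = 891 − 194 = 697 μs.
R ≥ L / t_tx = 8000 bits / 0.000697 s = 11.5 Mbps.

11.5 Mbps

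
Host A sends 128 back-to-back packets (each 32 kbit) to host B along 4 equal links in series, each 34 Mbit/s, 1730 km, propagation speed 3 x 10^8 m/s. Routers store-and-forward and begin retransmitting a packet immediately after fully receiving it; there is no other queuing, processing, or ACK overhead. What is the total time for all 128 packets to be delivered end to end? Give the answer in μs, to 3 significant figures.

Per-hop transmission t_tx = L/R = 32000/34000000 = 941.176 μs.
Per-hop propagation t_prop = 1730000/300000000 = 5766.67 μs.
Pipeline fill: first packet needs 4·t_tx to clear all hops; remaining 127 packets each add one t_tx.
Total = (4+128-1)·t_tx + 4·t_prop = 131·941.176 + 4·5766.67 = 146000 μs.

146000 μs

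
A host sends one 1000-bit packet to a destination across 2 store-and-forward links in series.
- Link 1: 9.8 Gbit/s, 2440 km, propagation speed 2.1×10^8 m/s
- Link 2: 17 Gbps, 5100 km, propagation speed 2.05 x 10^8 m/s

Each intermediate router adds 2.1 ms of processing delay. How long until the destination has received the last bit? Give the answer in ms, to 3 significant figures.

38.6 ms

Transmission delays (L/R per hop): 0.000102041, 5.88235e-05 ms; sum = 0.000160864 ms.
Propagation delays (d/s per hop): 11.619, 24.878 ms; sum = 36.4971 ms.
Processing at 1 router(s): 1 × 2.1 ms = 2.1 ms.
End-to-end = 38.6 ms.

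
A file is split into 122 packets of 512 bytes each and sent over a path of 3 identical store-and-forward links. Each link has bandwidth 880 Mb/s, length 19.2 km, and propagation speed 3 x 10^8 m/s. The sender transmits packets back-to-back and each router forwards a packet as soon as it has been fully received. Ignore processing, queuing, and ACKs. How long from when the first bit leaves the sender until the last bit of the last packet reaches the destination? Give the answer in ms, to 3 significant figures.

Per-hop transmission t_tx = L/R = 4096/880000000 = 0.00465455 ms.
Per-hop propagation t_prop = 19200/300000000 = 0.064 ms.
Pipeline fill: first packet needs 3·t_tx to clear all hops; remaining 121 packets each add one t_tx.
Total = (3+122-1)·t_tx + 3·t_prop = 124·0.00465455 + 3·0.064 = 0.769 ms.

0.769 ms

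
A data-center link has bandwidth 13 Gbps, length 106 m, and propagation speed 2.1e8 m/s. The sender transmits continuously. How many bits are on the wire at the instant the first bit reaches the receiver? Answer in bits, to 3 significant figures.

6560 bits

Propagation delay = 106 / 210000000 = 5.04762e-07 s.
BDP = R × t_prop = 13000000000 × 5.04762e-07 = 6561.9 bits.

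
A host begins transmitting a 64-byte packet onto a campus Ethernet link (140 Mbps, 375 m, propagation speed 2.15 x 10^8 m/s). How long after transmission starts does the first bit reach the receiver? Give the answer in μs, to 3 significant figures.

1.74 μs

First bit experiences only propagation delay: d/s = 375/215000000 = 1.74 μs.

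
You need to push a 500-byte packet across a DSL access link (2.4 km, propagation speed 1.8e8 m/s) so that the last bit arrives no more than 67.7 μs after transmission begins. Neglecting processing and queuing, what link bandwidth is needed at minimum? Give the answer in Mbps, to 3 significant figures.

73.6 Mbps

L = 4000 bits.
Propagation delay = 2400 / 180000000 = 13.3333 μs.
Transmission budget = 67.7 − 13.3333 = 54.3667 μs.
R ≥ L / t_tx = 4000 bits / 5.43667e-05 s = 73.6 Mbps.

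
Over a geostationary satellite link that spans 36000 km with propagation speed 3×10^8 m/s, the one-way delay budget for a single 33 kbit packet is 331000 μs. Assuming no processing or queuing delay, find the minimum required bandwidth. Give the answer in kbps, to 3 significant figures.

156 kbps

Propagation delay = 36000000 / 300000000 = 120000 μs.
Transmission budget = 331000 − 120000 = 211000 μs.
R ≥ L / t_tx = 33000 bits / 0.211 s = 156 kbps.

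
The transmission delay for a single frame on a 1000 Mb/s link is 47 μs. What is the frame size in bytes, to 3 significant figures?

L = R × t_tx = 1000000000 b/s × 4.7e-05 s = 47000 bits.
In bytes: 47000 / 8 = 5880 bytes.

5880 bytes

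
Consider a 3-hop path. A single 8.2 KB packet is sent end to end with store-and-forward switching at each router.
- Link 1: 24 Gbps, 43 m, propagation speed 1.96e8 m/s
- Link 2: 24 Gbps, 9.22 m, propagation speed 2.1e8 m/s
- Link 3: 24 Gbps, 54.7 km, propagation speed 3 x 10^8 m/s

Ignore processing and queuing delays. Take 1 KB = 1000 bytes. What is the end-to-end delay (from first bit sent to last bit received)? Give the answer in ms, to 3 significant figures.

L = 65600 bits.
Transmission delay per hop = L/R = 65600/24000000000 = 0.00273333 ms; 3 hops → 0.0082 ms.
Propagation delays (d/s per hop): 0.000219388, 4.39048e-05, 0.182333 ms; sum = 0.182597 ms.
End-to-end = 0.191 ms.

0.191 ms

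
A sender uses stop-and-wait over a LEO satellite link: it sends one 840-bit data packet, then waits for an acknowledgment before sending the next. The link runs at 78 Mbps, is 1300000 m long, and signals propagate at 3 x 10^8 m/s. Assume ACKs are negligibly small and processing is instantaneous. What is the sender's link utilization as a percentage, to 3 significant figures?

t_tx = L/R = 840/78000000 = 1.07692e-05 s.
t_prop = 1300000/300000000 = 0.00433333 s; RTT = 0.00866667 s.
Cycle = t_tx + RTT = 0.00867744 s.
Utilization = t_tx / cycle = 1.07692e-05/0.00867744 = 0.124 %.

0.124 %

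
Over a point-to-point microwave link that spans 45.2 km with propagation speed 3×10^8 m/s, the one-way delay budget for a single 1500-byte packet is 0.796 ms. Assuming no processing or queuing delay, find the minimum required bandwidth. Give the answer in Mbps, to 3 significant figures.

L = 12000 bits.
Propagation delay = 45200 / 300000000 = 0.150667 ms.
Transmission budget = 0.796 − 0.150667 = 0.645333 ms.
R ≥ L / t_tx = 12000 bits / 0.000645333 s = 18.6 Mbps.

18.6 Mbps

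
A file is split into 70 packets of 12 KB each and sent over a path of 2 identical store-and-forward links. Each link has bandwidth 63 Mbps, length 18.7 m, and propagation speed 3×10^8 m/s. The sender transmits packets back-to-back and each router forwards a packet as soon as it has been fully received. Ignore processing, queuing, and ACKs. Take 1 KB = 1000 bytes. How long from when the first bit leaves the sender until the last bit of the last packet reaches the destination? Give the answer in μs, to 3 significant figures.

108000 μs

Per-hop transmission t_tx = L/R = 96000/63000000 = 1523.81 μs.
Per-hop propagation t_prop = 18.7/300000000 = 0.0623333 μs.
Pipeline fill: first packet needs 2·t_tx to clear all hops; remaining 69 packets each add one t_tx.
Total = (2+70-1)·t_tx + 2·t_prop = 71·1523.81 + 2·0.0623333 = 108000 μs.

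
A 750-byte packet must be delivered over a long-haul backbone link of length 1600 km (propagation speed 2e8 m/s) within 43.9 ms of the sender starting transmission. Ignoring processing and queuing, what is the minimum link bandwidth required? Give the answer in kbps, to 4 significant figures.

L = 6000 bits.
Propagation delay = 1600000 / 200000000 = 8 ms.
Transmission budget = 43.9 − 8 = 35.9 ms.
R ≥ L / t_tx = 6000 bits / 0.0359 s = 167.1 kbps.

167.1 kbps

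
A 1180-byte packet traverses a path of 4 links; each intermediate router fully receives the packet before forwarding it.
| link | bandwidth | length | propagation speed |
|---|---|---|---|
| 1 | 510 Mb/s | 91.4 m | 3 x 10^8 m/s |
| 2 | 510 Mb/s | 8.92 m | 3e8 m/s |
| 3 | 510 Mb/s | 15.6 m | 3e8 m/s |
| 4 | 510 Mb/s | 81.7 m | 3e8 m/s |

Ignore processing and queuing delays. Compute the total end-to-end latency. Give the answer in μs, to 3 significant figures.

74.7 μs

L = 1180 × 8 = 9440 bits.
Transmission delay per hop = L/R = 9440/510000000 = 18.5098 μs; 4 hops → 74.0392 μs.
Propagation delays (d/s per hop): 0.304667, 0.0297333, 0.052, 0.272333 μs; sum = 0.658733 μs.
End-to-end = 74.7 μs.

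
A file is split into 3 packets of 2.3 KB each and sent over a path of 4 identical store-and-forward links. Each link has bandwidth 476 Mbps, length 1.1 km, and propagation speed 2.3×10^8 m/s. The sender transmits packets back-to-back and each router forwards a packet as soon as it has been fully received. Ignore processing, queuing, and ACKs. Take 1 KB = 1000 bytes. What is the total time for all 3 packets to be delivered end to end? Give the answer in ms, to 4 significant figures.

0.2511 ms

Per-hop transmission t_tx = L/R = 18400/476000000 = 0.0386555 ms.
Per-hop propagation t_prop = 1100/2.3e+08 = 0.00478261 ms.
Pipeline fill: first packet needs 4·t_tx to clear all hops; remaining 2 packets each add one t_tx.
Total = (4+3-1)·t_tx + 4·t_prop = 6·0.0386555 + 4·0.00478261 = 0.2511 ms.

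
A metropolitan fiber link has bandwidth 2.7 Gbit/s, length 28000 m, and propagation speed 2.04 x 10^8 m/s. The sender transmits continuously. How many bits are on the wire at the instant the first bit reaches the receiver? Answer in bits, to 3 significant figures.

Propagation delay = 28000 / 204000000 = 0.000137255 s.
BDP = R × t_prop = 2700000000 × 0.000137255 = 370588 bits.

371000 bits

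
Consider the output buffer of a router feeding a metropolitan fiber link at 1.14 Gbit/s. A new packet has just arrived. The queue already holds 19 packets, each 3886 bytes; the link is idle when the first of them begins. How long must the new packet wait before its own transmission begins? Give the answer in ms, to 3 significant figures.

0.518 ms

Each queued packet: L/R = 31088/1140000000 = 0.0272702 ms.
19 queued → 0.518133 ms.
Queuing delay = 0.518 ms.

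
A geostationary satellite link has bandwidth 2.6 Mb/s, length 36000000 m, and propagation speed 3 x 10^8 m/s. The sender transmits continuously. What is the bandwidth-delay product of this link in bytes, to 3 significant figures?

Propagation delay = 36000000 / 300000000 = 0.12 s.
BDP = R × t_prop = 2600000 × 0.12 = 312000 bits.
In bytes: 312000/8 = 39000 bytes.

39000 bytes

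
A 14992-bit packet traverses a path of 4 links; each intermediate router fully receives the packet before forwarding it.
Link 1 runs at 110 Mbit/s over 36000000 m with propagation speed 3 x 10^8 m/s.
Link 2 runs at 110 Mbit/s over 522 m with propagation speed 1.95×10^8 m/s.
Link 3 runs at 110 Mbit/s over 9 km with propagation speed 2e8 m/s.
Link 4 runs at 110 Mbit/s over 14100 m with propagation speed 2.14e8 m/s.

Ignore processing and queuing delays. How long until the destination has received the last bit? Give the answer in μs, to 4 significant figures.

120700 μs

Transmission delay per hop = L/R = 14992/110000000 = 136.291 μs; 4 hops → 545.164 μs.
Propagation delays (d/s per hop): 120000, 2.67692, 45, 65.8879 μs; sum = 120114 μs.
End-to-end = 120700 μs.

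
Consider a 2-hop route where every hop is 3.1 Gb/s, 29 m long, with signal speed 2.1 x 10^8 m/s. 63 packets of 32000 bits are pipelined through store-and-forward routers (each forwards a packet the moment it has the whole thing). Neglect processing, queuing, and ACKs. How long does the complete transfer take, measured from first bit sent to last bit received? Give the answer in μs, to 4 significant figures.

660.9 μs

Per-hop transmission t_tx = L/R = 32000/3100000000 = 10.3226 μs.
Per-hop propagation t_prop = 29/210000000 = 0.138095 μs.
Pipeline fill: first packet needs 2·t_tx to clear all hops; remaining 62 packets each add one t_tx.
Total = (2+63-1)·t_tx + 2·t_prop = 64·10.3226 + 2·0.138095 = 660.9 μs.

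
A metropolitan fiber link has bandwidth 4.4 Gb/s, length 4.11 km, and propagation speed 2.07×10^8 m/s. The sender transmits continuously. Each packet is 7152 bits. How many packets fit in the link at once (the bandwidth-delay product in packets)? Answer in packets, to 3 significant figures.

12.2 packets

Propagation delay = 4110 / 2.07e+08 = 1.98551e-05 s.
BDP = R × t_prop = 4400000000 × 1.98551e-05 = 87362.3 bits.
In packets of 7152 bits: 12.2 packets.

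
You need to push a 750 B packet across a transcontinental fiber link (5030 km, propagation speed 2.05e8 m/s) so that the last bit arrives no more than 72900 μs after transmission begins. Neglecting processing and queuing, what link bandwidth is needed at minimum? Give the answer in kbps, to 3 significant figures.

124 kbps

L = 6000 bits.
Propagation delay = 5030000 / 2.05e+08 = 24536.6 μs.
Transmission budget = 72900 − 24536.6 = 48363.4 μs.
R ≥ L / t_tx = 6000 bits / 0.0483634 s = 124 kbps.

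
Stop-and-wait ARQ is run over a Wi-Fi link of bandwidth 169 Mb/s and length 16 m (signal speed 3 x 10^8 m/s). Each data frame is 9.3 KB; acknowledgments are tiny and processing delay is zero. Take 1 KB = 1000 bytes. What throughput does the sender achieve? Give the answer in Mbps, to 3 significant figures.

169 Mbps

t_tx = L/R = 74400/169000000 = 0.000440237 s.
t_prop = 16/300000000 = 5.33333e-08 s; RTT = 1.06667e-07 s.
Cycle = t_tx + RTT = 0.000440343 s.
Throughput = L / cycle = 74400 / 0.000440343 = 169 Mbps.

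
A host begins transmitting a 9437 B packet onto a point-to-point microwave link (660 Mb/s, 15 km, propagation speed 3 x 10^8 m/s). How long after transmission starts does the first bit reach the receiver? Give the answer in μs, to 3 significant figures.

50.0 μs

First bit experiences only propagation delay: d/s = 15000/300000000 = 50.0 μs.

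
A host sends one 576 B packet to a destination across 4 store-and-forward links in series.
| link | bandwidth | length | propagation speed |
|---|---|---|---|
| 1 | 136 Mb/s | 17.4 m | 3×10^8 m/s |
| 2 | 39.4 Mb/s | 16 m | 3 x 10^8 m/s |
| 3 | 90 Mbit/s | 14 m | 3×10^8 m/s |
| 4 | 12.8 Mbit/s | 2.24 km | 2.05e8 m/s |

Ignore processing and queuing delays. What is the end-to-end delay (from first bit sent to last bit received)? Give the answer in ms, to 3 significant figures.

0.573 ms

L = 576 × 8 = 4608 bits.
Transmission delays (L/R per hop): 0.0338824, 0.116954, 0.0512, 0.36 ms; sum = 0.562037 ms.
Propagation delays (d/s per hop): 5.8e-05, 5.33333e-05, 4.66667e-05, 0.0109268 ms; sum = 0.0110848 ms.
End-to-end = 0.573 ms.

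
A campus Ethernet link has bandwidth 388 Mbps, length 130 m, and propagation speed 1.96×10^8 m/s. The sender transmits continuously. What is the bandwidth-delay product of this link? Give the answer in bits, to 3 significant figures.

257 bits

Propagation delay = 130 / 196000000 = 6.63265e-07 s.
BDP = R × t_prop = 388000000 × 6.63265e-07 = 257.347 bits.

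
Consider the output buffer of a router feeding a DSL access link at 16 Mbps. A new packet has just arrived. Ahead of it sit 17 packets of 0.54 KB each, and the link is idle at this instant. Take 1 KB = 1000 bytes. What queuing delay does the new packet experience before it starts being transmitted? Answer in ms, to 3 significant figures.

Each queued packet: L/R = 4320/16000000 = 0.27 ms.
17 queued → 4.59 ms.
Queuing delay = 4.59 ms.

4.59 ms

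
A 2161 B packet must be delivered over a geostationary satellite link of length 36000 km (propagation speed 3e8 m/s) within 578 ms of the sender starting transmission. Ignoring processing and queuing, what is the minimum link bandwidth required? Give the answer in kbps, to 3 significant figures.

L = 17288 bits.
Propagation delay = 36000000 / 300000000 = 120 ms.
Transmission budget = 578 − 120 = 458 ms.
R ≥ L / t_tx = 17288 bits / 0.458 s = 37.7 kbps.

37.7 kbps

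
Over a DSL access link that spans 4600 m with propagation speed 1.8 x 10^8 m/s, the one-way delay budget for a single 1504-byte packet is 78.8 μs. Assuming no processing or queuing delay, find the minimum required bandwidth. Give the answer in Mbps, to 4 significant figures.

226.0 Mbps

L = 12032 bits.
Propagation delay = 4600 / 180000000 = 25.5556 μs.
Transmission budget = 78.8 − 25.5556 = 53.2444 μs.
R ≥ L / t_tx = 12032 bits / 5.32444e-05 s = 226.0 Mbps.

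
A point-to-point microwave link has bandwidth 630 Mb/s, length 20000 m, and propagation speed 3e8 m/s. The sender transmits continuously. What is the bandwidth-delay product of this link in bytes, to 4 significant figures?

Propagation delay = 20000 / 300000000 = 6.66667e-05 s.
BDP = R × t_prop = 630000000 × 6.66667e-05 = 42000 bits.
In bytes: 42000/8 = 5250 bytes.

5250 bytes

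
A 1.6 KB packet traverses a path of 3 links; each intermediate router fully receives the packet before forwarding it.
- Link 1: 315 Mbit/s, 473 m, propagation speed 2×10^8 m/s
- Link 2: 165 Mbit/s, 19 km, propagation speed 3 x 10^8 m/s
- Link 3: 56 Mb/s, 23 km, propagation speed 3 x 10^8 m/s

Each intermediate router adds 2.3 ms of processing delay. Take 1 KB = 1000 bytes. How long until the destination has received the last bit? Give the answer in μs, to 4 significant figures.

L = 12800 bits.
Transmission delays (L/R per hop): 40.6349, 77.5758, 228.571 μs; sum = 346.782 μs.
Propagation delays (d/s per hop): 2.365, 63.3333, 76.6667 μs; sum = 142.365 μs.
Processing at 2 router(s): 2 × 2.3 ms = 4600 μs.
End-to-end = 5089 μs.

5089 μs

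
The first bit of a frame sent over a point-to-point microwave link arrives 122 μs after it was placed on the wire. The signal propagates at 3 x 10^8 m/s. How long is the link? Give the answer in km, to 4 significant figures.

d = s × t_prop = 300000000 × 0.000122 = 36.60 km.

36.60 km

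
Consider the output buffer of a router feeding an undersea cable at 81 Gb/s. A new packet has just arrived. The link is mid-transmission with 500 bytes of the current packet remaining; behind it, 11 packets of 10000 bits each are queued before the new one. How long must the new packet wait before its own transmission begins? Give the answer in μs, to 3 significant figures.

Each queued packet: L/R = 10000/81000000000 = 0.123457 μs.
11 queued → 1.35802 μs.
Plus remaining 4000 bits of current packet: 0.0493827 μs.
Queuing delay = 1.41 μs.

1.41 μs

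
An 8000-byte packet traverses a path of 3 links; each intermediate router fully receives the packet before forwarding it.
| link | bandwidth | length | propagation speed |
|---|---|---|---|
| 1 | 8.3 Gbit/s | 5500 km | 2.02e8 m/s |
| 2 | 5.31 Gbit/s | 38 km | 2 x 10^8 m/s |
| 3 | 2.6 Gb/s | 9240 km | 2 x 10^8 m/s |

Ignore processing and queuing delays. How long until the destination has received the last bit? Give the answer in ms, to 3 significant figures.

L = 8000 × 8 = 64000 bits.
Transmission delays (L/R per hop): 0.00771084, 0.0120527, 0.0246154 ms; sum = 0.044379 ms.
Propagation delays (d/s per hop): 27.2277, 0.19, 46.2 ms; sum = 73.6177 ms.
End-to-end = 73.7 ms.

73.7 ms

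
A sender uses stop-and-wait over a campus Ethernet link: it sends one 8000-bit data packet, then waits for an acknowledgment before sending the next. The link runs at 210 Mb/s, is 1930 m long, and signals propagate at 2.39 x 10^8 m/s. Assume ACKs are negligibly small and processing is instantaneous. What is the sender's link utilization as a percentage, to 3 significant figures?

70.2 %

t_tx = L/R = 8000/210000000 = 3.80952e-05 s.
t_prop = 1930/239000000 = 8.07531e-06 s; RTT = 1.61506e-05 s.
Cycle = t_tx + RTT = 5.42459e-05 s.
Utilization = t_tx / cycle = 3.80952e-05/5.42459e-05 = 70.2 %.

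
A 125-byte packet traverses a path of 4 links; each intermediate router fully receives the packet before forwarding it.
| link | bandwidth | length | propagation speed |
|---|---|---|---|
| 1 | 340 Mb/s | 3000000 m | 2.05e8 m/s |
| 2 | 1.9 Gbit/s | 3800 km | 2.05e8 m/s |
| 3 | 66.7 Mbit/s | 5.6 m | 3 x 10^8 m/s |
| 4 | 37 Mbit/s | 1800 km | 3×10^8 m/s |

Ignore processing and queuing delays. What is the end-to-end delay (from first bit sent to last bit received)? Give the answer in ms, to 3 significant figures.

L = 125 × 8 = 1000 bits.
Transmission delays (L/R per hop): 0.00294118, 0.000526316, 0.0149925, 0.027027 ms; sum = 0.045487 ms.
Propagation delays (d/s per hop): 14.6341, 18.5366, 1.86667e-05, 6 ms; sum = 39.1708 ms.
End-to-end = 39.2 ms.

39.2 ms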